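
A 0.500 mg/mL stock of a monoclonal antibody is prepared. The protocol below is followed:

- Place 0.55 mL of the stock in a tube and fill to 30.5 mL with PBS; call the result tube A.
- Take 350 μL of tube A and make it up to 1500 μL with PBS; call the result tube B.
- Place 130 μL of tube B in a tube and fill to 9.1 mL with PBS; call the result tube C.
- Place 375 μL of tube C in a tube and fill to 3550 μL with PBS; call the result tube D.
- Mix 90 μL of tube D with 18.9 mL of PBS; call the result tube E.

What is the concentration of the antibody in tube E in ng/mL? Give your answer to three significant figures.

0.0150 ng/mL

Step 1: 0.55 mL brought to 30.5 mL → factor 30.5/0.55 = 55.455
Step 2: 350 μL brought to 1500 μL → factor 1500/350 = 4.2857
Step 3: 130 μL brought to 9.1 mL → factor 9100/130 = 70
Step 4: 375 μL brought to 3550 μL → factor 3550/375 = 9.4667
Step 5: 90 μL + 18.9 mL = 18990 μL total → factor 18990/90 = 211
Overall dilution factor = 55.455 × 4.2857 × 70 × 9.4667 × 211 = 3.3231 × 10^7
Final = 0.500 mg/mL / 3.3231 × 10^7 = 1.505 × 10^-8 mg/mL = 0.0150 ng/mL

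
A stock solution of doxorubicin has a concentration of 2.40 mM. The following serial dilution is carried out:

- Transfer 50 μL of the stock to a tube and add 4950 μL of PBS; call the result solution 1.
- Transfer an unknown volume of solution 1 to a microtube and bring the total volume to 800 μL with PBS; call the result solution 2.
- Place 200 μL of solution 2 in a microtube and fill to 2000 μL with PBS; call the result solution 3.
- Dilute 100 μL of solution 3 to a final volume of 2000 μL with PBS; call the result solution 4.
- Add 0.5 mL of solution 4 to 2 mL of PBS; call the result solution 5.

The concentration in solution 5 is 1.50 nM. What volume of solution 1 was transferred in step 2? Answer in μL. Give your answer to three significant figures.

Step 1: 50 μL + 4950 μL = 5000 μL total → factor 5000/50 = 100
Step 2: v brought to 800 μL → factor = 800 μL/v
Step 3: 200 μL brought to 2000 μL → factor 2000/200 = 10
Step 4: 100 μL brought to 2000 μL → factor 2000/100 = 20
Step 5: 0.5 mL + 2 mL = 2.5 mL total → factor 2.5/0.5 = 5
Product of known-step factors = 1 × 10^5
Overall factor = 2.40 mM / (1.50 nM) = 1.6 × 10^6
Step-2 factor = 1.6 × 10^6 / 1 × 10^5 = 16
v = 800 μL / 16 = 50.0 μL

50.0 μL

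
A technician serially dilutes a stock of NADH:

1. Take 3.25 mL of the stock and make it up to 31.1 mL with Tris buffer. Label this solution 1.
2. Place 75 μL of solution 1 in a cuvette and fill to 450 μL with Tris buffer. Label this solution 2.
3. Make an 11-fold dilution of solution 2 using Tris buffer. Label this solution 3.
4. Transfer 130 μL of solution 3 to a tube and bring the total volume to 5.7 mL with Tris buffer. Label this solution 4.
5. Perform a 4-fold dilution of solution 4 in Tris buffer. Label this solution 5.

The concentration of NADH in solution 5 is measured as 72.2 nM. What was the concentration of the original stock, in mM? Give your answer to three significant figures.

8.00 mM

Step 1: 3.25 mL brought to 31.1 mL → factor 31.1/3.25 = 9.5692
Step 2: 75 μL brought to 450 μL → factor 450/75 = 6
Step 3: 11-fold → factor 11
Step 4: 130 μL brought to 5.7 mL → factor 5700/130 = 43.846
Step 5: 4-fold → factor 4
Overall dilution factor = 9.5692 × 6 × 11 × 43.846 × 4 = 1.1077 × 10^5
Stock = 72.2 nM × 1.1077 × 10^5 = 7.997 × 10^6 nM = 8.00 mM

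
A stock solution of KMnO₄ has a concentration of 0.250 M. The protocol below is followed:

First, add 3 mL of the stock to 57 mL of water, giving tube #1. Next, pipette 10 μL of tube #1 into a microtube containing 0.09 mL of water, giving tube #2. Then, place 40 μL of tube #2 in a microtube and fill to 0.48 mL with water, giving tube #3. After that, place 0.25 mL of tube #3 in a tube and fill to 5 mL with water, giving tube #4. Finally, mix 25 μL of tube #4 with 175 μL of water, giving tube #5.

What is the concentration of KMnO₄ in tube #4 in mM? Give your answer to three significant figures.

0.00521 mM

Step 1: 3 mL + 57 mL = 60 mL total → factor 60/3 = 20
Step 2: 10 μL + 0.09 mL = 100 μL total → factor 100/10 = 10
Step 3: 40 μL brought to 0.48 mL → factor 480/40 = 12
Step 4: 0.25 mL brought to 5 mL → factor 5/0.25 = 20
Dilution factor through tube #4 = 20 × 10 × 12 × 20 = 48000
[tube #4] = 0.250 M / 48000 = 5.208 × 10^-6 M = 0.00521 mM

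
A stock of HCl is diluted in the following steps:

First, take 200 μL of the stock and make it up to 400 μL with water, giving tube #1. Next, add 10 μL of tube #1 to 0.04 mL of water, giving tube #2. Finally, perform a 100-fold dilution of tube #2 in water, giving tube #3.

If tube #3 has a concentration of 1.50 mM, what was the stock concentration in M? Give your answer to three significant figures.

1.50 M

Step 1: 200 μL brought to 400 μL → factor 400/200 = 2
Step 2: 10 μL + 0.04 mL = 50 μL total → factor 50/10 = 5
Step 3: 100-fold → factor 100
Overall dilution factor = 2 × 5 × 100 = 1000
Stock = 1.50 mM × 1000 = 1500 mM = 1.50 M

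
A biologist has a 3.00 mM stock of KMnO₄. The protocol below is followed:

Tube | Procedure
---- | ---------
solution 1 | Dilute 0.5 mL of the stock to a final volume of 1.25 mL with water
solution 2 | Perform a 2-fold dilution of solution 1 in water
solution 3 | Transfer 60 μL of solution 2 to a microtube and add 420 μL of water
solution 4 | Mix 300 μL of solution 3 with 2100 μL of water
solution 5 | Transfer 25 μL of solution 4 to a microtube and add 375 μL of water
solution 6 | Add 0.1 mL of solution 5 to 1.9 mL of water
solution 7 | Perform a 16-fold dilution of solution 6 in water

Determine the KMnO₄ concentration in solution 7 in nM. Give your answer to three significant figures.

Step 1: 0.5 mL brought to 1.25 mL → factor 1.25/0.5 = 2.5
Step 2: 2-fold → factor 2
Step 3: 60 μL + 420 μL = 480 μL total → factor 480/60 = 8
Step 4: 300 μL + 2100 μL = 2400 μL total → factor 2400/300 = 8
Step 5: 25 μL + 375 μL = 400 μL total → factor 400/25 = 16
Step 6: 0.1 mL + 1.9 mL = 2 mL total → factor 2/0.1 = 20
Step 7: 16-fold → factor 16
Overall dilution factor = 2.5 × 2 × 8 × 8 × 16 × 20 × 16 = 1.6384 × 10^6
Final = 3.00 mM / 1.6384 × 10^6 = 1.831 × 10^-6 mM = 1.83 nM

1.83 nM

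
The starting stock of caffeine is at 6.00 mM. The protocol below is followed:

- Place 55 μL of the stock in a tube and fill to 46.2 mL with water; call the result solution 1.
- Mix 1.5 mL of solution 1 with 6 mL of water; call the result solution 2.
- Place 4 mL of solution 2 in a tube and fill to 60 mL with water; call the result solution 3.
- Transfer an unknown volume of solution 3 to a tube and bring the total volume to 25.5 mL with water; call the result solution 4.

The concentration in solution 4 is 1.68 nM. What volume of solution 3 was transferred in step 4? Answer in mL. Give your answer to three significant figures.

0.450 mL

Step 1: 55 μL brought to 46.2 mL → factor 46200/55 = 840
Step 2: 1.5 mL + 6 mL = 7.5 mL total → factor 7.5/1.5 = 5
Step 3: 4 mL brought to 60 mL → factor 60/4 = 15
Step 4: v brought to 25.5 mL → factor = 25.5 mL/v
Product of known-step factors = 63000
Overall factor = 6.00 mM / (1.68 nM) = 3.5714 × 10^6
Step-4 factor = 3.5714 × 10^6 / 63000 = 56.689
v = 25.5 mL / 56.689 = 0.450 mL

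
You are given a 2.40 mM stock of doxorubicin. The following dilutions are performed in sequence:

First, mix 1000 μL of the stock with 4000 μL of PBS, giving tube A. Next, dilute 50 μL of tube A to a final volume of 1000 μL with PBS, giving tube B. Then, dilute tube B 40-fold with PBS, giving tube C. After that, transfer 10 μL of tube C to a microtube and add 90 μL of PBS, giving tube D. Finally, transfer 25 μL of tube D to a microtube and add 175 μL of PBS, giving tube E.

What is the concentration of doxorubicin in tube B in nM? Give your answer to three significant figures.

Step 1: 1000 μL + 4000 μL = 5000 μL total → factor 5000/1000 = 5
Step 2: 50 μL brought to 1000 μL → factor 1000/50 = 20
Dilution factor through tube B = 5 × 20 = 100
[tube B] = 2.40 mM / 100 = 0.02400 mM = 2.40 × 10^4 nM

2.40 × 10^4 nM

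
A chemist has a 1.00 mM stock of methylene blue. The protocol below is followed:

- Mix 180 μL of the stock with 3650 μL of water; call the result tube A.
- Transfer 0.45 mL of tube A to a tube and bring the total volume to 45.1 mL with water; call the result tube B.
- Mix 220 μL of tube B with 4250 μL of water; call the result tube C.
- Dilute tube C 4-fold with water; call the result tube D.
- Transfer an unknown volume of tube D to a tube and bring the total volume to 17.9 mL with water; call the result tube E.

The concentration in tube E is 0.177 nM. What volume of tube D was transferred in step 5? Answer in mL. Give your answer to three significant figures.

0.549 mL

Step 1: 180 μL + 3650 μL = 3830 μL total → factor 3830/180 = 21.278
Step 2: 0.45 mL brought to 45.1 mL → factor 45.1/0.45 = 100.22
Step 3: 220 μL + 4250 μL = 4470 μL total → factor 4470/220 = 20.318
Step 4: 4-fold → factor 4
Step 5: v brought to 17.9 mL → factor = 17.9 mL/v
Product of known-step factors = 1.7331 × 10^5
Overall factor = 1.00 mM / (0.177 nM) = 5.6497 × 10^6
Step-5 factor = 5.6497 × 10^6 / 1.7331 × 10^5 = 32.598
v = 17.9 mL / 32.598 = 0.549 mL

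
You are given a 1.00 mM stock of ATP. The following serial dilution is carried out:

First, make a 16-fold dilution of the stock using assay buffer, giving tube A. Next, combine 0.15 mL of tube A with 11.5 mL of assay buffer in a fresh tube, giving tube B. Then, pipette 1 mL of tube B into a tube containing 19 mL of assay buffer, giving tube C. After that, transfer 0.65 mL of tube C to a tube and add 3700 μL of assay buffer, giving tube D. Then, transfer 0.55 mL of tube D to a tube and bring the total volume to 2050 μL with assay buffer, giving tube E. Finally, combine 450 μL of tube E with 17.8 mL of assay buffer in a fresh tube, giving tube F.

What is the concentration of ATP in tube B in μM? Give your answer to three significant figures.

0.805 μM

Step 1: 16-fold → factor 16
Step 2: 0.15 mL + 11.5 mL = 11.65 mL total → factor 11.65/0.15 = 77.667
Dilution factor through tube B = 16 × 77.667 = 1242.7
[tube B] = 1.00 mM / 1242.7 = 0.0008047 mM = 0.805 μM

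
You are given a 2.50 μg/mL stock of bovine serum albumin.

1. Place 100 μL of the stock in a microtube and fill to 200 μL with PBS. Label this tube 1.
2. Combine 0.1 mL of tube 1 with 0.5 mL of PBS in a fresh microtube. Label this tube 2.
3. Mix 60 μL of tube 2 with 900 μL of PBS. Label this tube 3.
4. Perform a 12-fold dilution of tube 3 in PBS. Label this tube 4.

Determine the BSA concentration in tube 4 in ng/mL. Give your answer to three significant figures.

1.09 ng/mL

Step 1: 100 μL brought to 200 μL → factor 200/100 = 2
Step 2: 0.1 mL + 0.5 mL = 0.6 mL total → factor 0.6/0.1 = 6
Step 3: 60 μL + 900 μL = 960 μL total → factor 960/60 = 16
Step 4: 12-fold → factor 12
Overall dilution factor = 2 × 6 × 16 × 12 = 2304
Final = 2.50 μg/mL / 2304 = 0.001085 μg/mL = 1.09 ng/mL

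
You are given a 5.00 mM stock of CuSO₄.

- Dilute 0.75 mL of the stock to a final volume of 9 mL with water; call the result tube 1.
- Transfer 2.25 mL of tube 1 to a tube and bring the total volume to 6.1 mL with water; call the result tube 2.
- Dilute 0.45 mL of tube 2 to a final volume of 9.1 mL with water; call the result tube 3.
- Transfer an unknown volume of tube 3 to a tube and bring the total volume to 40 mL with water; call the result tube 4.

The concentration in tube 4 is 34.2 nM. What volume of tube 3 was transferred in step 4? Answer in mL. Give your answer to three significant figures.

Step 1: 0.75 mL brought to 9 mL → factor 9/0.75 = 12
Step 2: 2.25 mL brought to 6.1 mL → factor 6.1/2.25 = 2.7111
Step 3: 0.45 mL brought to 9.1 mL → factor 9.1/0.45 = 20.222
Step 4: v brought to 40 mL → factor = 40 mL/v
Product of known-step factors = 657.9
Overall factor = 5.00 mM / (34.2 nM) = 1.462 × 10^5
Step-4 factor = 1.462 × 10^5 / 657.9 = 222.22
v = 40 mL / 222.22 = 0.180 mL

0.180 mL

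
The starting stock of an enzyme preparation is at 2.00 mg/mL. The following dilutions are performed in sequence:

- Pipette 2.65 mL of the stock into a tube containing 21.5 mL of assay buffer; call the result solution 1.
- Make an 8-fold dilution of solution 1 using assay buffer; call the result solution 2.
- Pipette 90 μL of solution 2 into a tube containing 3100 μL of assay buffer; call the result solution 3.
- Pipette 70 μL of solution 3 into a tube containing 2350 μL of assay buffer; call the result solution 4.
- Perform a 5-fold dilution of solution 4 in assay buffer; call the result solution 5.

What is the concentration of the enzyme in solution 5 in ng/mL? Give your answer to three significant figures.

4.48 ng/mL

Step 1: 2.65 mL + 21.5 mL = 24.15 mL total → factor 24.15/2.65 = 9.1132
Step 2: 8-fold → factor 8
Step 3: 90 μL + 3100 μL = 3190 μL total → factor 3190/90 = 35.444
Step 4: 70 μL + 2350 μL = 2420 μL total → factor 2420/70 = 34.571
Step 5: 5-fold → factor 5
Dilution factor through solution 5 = 9.1132 × 8 × 35.444 × 34.571 × 5 = 4.4668 × 10^5
[solution 5] = 2.00 mg/mL / 4.4668 × 10^5 = 4.477 × 10^-6 mg/mL = 4.48 ng/mL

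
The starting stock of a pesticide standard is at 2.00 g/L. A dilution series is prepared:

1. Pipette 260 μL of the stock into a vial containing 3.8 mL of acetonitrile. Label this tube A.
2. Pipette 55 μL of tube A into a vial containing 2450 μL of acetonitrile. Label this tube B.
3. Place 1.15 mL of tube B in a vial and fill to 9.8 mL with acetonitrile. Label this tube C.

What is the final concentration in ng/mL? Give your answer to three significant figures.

330 ng/mL

Step 1: 260 μL + 3.8 mL = 4060 μL total → factor 4060/260 = 15.615
Step 2: 55 μL + 2450 μL = 2505 μL total → factor 2505/55 = 45.545
Step 3: 1.15 mL brought to 9.8 mL → factor 9.8/1.15 = 8.5217
Overall dilution factor = 15.615 × 45.545 × 8.5217 = 6060.7
Final = 2.00 g/L / 6060.7 = 0.0003300 g/L = 330 ng/mL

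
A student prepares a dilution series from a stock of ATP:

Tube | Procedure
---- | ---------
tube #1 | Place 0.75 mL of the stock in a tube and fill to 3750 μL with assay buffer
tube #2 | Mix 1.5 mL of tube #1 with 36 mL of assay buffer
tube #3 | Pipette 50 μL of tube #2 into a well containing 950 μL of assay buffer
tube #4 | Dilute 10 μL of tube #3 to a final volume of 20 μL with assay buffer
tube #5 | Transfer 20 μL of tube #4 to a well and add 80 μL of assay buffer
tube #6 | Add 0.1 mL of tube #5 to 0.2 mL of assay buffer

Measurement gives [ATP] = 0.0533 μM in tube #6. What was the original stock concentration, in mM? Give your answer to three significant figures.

4.00 mM

Step 1: 0.75 mL brought to 3750 μL → factor 3.75/0.75 = 5
Step 2: 1.5 mL + 36 mL = 37.5 mL total → factor 37.5/1.5 = 25
Step 3: 50 μL + 950 μL = 1000 μL total → factor 1000/50 = 20
Step 4: 10 μL brought to 20 μL → factor 20/10 = 2
Step 5: 20 μL + 80 μL = 100 μL total → factor 100/20 = 5
Step 6: 0.1 mL + 0.2 mL = 0.3 mL total → factor 0.3/0.1 = 3
Overall dilution factor = 5 × 25 × 20 × 2 × 5 × 3 = 75000
Stock = 0.0533 μM × 75000 = 3998 μM = 4.00 mM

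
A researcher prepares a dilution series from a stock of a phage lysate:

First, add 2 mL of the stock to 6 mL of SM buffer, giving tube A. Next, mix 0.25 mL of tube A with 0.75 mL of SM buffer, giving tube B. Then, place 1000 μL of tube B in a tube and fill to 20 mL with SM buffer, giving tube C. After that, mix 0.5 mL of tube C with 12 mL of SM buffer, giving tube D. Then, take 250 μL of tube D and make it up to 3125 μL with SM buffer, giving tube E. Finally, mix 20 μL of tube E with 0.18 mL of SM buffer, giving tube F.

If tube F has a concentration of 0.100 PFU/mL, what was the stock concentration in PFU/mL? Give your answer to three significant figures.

1.00 × 10^5 PFU/mL

Step 1: 2 mL + 6 mL = 8 mL total → factor 8/2 = 4
Step 2: 0.25 mL + 0.75 mL = 1 mL total → factor 1/0.25 = 4
Step 3: 1000 μL brought to 20 mL → factor 20000/1000 = 20
Step 4: 0.5 mL + 12 mL = 12.5 mL total → factor 12.5/0.5 = 25
Step 5: 250 μL brought to 3125 μL → factor 3125/250 = 12.5
Step 6: 20 μL + 0.18 mL = 200 μL total → factor 200/20 = 10
Overall dilution factor = 4 × 4 × 20 × 25 × 12.5 × 10 = 1 × 10^6
Stock = 0.100 PFU/mL × 1 × 10^6 = 1.00 × 10^5 PFU/mL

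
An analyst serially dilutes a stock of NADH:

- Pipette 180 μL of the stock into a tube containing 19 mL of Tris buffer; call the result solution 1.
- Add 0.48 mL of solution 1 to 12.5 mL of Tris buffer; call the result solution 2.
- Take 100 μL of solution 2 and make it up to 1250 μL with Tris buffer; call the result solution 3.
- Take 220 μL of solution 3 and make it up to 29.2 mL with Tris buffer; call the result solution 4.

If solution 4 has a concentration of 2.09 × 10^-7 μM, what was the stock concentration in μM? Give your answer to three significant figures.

0.999 μM

Step 1: 180 μL + 19 mL = 19180 μL total → factor 19180/180 = 106.56
Step 2: 0.48 mL + 12.5 mL = 12.98 mL total → factor 12.98/0.48 = 27.042
Step 3: 100 μL brought to 1250 μL → factor 1250/100 = 12.5
Step 4: 220 μL brought to 29.2 mL → factor 29200/220 = 132.73
Overall dilution factor = 106.56 × 27.042 × 12.5 × 132.73 = 4.7806 × 10^6
Stock = 2.09 × 10^-7 μM × 4.7806 × 10^6 = 0.999 μM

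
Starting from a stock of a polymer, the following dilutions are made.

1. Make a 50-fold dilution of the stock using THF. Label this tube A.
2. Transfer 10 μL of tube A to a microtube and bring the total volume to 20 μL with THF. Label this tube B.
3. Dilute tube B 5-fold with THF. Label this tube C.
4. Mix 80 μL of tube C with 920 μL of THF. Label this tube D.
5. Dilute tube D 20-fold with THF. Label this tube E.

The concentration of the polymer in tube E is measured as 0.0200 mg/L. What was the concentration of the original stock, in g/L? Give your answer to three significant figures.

Step 1: 50-fold → factor 50
Step 2: 10 μL brought to 20 μL → factor 20/10 = 2
Step 3: 5-fold → factor 5
Step 4: 80 μL + 920 μL = 1000 μL total → factor 1000/80 = 12.5
Step 5: 20-fold → factor 20
Overall dilution factor = 50 × 2 × 5 × 12.5 × 20 = 1.25 × 10^5
Stock = 0.0200 mg/L × 1.25 × 10^5 = 2500 mg/L = 2.50 g/L

2.50 g/L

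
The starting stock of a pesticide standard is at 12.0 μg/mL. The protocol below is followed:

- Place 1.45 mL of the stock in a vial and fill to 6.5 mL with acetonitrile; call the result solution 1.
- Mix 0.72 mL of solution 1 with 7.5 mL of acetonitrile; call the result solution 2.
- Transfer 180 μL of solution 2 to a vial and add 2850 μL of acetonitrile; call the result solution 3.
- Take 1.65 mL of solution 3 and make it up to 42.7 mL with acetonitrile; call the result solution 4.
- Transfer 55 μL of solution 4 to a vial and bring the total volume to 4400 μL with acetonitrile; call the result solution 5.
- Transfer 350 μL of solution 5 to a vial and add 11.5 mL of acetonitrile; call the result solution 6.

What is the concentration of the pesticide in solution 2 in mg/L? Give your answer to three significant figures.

Step 1: 1.45 mL brought to 6.5 mL → factor 6.5/1.45 = 4.4828
Step 2: 0.72 mL + 7.5 mL = 8.22 mL total → factor 8.22/0.72 = 11.417
Dilution factor through solution 2 = 4.4828 × 11.417 = 51.178
[solution 2] = 12.0 μg/mL / 51.178 = 0.2345 μg/mL = 0.234 mg/L

0.234 mg/L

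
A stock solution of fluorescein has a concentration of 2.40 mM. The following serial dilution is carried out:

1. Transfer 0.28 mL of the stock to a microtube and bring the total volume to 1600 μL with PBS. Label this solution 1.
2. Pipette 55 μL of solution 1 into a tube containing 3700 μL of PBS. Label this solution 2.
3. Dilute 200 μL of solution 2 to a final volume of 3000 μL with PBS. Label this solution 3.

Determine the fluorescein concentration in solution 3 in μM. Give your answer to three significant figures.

Step 1: 0.28 mL brought to 1600 μL → factor 1.6/0.28 = 5.7143
Step 2: 55 μL + 3700 μL = 3755 μL total → factor 3755/55 = 68.273
Step 3: 200 μL brought to 3000 μL → factor 3000/200 = 15
Overall dilution factor = 5.7143 × 68.273 × 15 = 5851.9
Final = 2.40 mM / 5851.9 = 0.0004101 mM = 0.410 μM

0.410 μM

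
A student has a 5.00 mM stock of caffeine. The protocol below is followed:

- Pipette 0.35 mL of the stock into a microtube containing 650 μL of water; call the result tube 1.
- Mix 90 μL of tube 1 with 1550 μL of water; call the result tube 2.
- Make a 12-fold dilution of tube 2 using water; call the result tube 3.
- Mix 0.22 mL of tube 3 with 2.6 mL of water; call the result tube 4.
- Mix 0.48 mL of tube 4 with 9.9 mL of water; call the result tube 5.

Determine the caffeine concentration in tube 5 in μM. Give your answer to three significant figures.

Step 1: 0.35 mL + 650 μL = 1 mL total → factor 1/0.35 = 2.8571
Step 2: 90 μL + 1550 μL = 1640 μL total → factor 1640/90 = 18.222
Step 3: 12-fold → factor 12
Step 4: 0.22 mL + 2.6 mL = 2.82 mL total → factor 2.82/0.22 = 12.818
Step 5: 0.48 mL + 9.9 mL = 10.38 mL total → factor 10.38/0.48 = 21.625
Overall dilution factor = 2.8571 × 18.222 × 12 × 12.818 × 21.625 = 1.7318 × 10^5
Final = 5.00 mM / 1.7318 × 10^5 = 2.887 × 10^-5 mM = 0.0289 μM

0.0289 μM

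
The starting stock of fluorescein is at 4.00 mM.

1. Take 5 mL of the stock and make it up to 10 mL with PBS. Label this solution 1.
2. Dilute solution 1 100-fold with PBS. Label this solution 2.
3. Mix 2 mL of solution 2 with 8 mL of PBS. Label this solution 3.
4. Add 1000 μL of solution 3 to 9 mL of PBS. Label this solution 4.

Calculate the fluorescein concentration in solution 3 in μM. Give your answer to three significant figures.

Step 1: 5 mL brought to 10 mL → factor 10/5 = 2
Step 2: 100-fold → factor 100
Step 3: 2 mL + 8 mL = 10 mL total → factor 10/2 = 5
Dilution factor through solution 3 = 2 × 100 × 5 = 1000
[solution 3] = 4.00 mM / 1000 = 0.004000 mM = 4.00 μM

4.00 μM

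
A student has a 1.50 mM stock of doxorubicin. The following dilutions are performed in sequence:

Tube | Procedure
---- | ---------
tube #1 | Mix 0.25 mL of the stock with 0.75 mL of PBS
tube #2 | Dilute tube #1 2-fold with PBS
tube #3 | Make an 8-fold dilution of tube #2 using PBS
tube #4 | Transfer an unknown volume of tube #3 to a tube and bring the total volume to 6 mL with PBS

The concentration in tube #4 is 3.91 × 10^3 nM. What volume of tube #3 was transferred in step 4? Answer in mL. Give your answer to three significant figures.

Step 1: 0.25 mL + 0.75 mL = 1 mL total → factor 1/0.25 = 4
Step 2: 2-fold → factor 2
Step 3: 8-fold → factor 8
Step 4: v brought to 6 mL → factor = 6 mL/v
Product of known-step factors = 64
Overall factor = 1.50 mM / (3.91 × 10^3 nM) = 383.63
Step-4 factor = 383.63 / 64 = 5.9942
v = 6 mL / 5.9942 = 1.00 mL

1.00 mL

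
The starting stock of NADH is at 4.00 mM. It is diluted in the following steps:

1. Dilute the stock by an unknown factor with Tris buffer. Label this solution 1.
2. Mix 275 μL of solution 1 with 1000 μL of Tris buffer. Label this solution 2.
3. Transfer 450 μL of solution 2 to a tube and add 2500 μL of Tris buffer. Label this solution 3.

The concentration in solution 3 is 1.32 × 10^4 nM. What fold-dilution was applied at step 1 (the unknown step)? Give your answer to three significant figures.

9.97-fold

Step 1: unknown factor x
Step 2: 275 μL + 1000 μL = 1275 μL total → factor 1275/275 = 4.6364
Step 3: 450 μL + 2500 μL = 2950 μL total → factor 2950/450 = 6.5556
Product of known-step factors = 30.394
Overall factor = 4.00 mM / (1.32 × 10^4 nM) = 303.03
x = 303.03 / 30.394 = 9.97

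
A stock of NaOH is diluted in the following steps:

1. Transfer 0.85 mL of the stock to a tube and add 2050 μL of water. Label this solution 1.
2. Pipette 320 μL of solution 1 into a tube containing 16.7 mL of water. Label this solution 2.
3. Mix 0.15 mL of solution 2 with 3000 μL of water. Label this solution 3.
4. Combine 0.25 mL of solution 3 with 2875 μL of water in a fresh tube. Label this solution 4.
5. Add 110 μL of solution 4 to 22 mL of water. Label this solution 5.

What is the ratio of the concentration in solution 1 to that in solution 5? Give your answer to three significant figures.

Step 1: 0.85 mL + 2050 μL = 2.9 mL total → factor 2.9/0.85 = 3.4118
Step 2: 320 μL + 16.7 mL = 17020 μL total → factor 17020/320 = 53.188
Step 3: 0.15 mL + 3000 μL = 3.15 mL total → factor 3.15/0.15 = 21
Step 4: 0.25 mL + 2875 μL = 3.125 mL total → factor 3.125/0.25 = 12.5
Step 5: 110 μL + 22 mL = 22110 μL total → factor 22110/110 = 201
Dilution factor to solution 1 = 3.4118; to solution 5 = 9.5745 × 10^6
[solution 1]/[solution 5] = (factor to solution 5)/(factor to solution 1) = 9.5745 × 10^6/3.4118 = 2.81 × 10^6

2.81 × 10^6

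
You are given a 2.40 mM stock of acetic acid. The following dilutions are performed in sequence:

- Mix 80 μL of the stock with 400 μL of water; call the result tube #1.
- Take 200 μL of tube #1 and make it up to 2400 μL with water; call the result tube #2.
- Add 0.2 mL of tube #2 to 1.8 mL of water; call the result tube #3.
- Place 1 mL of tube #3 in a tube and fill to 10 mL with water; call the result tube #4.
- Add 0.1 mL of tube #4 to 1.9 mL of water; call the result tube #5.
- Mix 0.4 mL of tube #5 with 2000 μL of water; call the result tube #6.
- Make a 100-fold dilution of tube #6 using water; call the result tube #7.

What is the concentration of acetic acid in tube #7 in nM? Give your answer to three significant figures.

0.0278 nM

Step 1: 80 μL + 400 μL = 480 μL total → factor 480/80 = 6
Step 2: 200 μL brought to 2400 μL → factor 2400/200 = 12
Step 3: 0.2 mL + 1.8 mL = 2 mL total → factor 2/0.2 = 10
Step 4: 1 mL brought to 10 mL → factor 10/1 = 10
Step 5: 0.1 mL + 1.9 mL = 2 mL total → factor 2/0.1 = 20
Step 6: 0.4 mL + 2000 μL = 2.4 mL total → factor 2.4/0.4 = 6
Step 7: 100-fold → factor 100
Overall dilution factor = 6 × 12 × 10 × 10 × 20 × 6 × 100 = 8.64 × 10^7
Final = 2.40 mM / 8.64 × 10^7 = 2.778 × 10^-8 mM = 0.0278 nM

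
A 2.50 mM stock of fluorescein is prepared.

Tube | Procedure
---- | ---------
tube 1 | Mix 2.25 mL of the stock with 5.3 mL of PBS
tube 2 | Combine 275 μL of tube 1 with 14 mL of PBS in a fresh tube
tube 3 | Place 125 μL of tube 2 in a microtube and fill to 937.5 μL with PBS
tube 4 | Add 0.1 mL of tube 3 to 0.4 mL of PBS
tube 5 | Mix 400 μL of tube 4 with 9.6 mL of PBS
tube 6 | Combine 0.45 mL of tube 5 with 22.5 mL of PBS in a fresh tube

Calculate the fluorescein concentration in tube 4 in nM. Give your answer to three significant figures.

Step 1: 2.25 mL + 5.3 mL = 7.55 mL total → factor 7.55/2.25 = 3.3556
Step 2: 275 μL + 14 mL = 14275 μL total → factor 14275/275 = 51.909
Step 3: 125 μL brought to 937.5 μL → factor 937.5/125 = 7.5
Step 4: 0.1 mL + 0.4 mL = 0.5 mL total → factor 0.5/0.1 = 5
Dilution factor through tube 4 = 3.3556 × 51.909 × 7.5 × 5 = 6531.9
[tube 4] = 2.50 mM / 6531.9 = 0.0003827 mM = 383 nM

383 nM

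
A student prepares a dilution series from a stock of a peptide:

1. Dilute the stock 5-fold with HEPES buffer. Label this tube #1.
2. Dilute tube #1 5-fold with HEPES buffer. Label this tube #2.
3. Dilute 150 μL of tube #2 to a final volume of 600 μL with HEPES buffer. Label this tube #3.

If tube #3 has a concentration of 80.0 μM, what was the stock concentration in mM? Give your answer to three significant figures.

8.00 mM

Step 1: 5-fold → factor 5
Step 2: 5-fold → factor 5
Step 3: 150 μL brought to 600 μL → factor 600/150 = 4
Overall dilution factor = 5 × 5 × 4 = 100
Stock = 80.0 μM × 100 = 8000 μM = 8.00 mM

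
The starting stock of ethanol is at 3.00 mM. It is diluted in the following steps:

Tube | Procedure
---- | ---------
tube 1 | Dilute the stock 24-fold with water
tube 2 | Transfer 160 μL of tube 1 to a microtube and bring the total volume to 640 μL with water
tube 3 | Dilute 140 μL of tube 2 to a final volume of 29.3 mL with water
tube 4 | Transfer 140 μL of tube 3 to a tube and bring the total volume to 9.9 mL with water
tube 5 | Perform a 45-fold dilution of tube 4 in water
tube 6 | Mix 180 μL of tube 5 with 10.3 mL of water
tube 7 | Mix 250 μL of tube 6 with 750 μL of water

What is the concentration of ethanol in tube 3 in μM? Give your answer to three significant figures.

0.149 μM

Step 1: 24-fold → factor 24
Step 2: 160 μL brought to 640 μL → factor 640/160 = 4
Step 3: 140 μL brought to 29.3 mL → factor 29300/140 = 209.29
Dilution factor through tube 3 = 24 × 4 × 209.29 = 20091
[tube 3] = 3.00 mM / 20091 = 0.0001493 mM = 0.149 μM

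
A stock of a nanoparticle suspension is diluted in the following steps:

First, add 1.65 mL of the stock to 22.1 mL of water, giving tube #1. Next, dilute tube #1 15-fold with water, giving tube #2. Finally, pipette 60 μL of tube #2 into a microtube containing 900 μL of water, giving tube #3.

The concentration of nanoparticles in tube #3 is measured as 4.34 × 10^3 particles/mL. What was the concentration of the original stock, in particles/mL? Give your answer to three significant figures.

1.50 × 10^7 particles/mL

Step 1: 1.65 mL + 22.1 mL = 23.75 mL total → factor 23.75/1.65 = 14.394
Step 2: 15-fold → factor 15
Step 3: 60 μL + 900 μL = 960 μL total → factor 960/60 = 16
Overall dilution factor = 14.394 × 15 × 16 = 3454.5
Stock = 4.34 × 10^3 particles/mL × 3454.5 = 1.50 × 10^7 particles/mL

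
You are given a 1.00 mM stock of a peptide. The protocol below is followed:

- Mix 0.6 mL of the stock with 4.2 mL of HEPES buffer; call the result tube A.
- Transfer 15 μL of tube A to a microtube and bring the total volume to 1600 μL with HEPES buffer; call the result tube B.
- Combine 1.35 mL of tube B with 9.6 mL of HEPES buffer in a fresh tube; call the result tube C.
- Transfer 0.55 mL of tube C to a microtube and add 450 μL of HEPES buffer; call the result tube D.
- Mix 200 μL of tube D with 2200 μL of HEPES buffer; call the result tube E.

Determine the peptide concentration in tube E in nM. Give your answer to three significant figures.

6.62 nM

Step 1: 0.6 mL + 4.2 mL = 4.8 mL total → factor 4.8/0.6 = 8
Step 2: 15 μL brought to 1600 μL → factor 1600/15 = 106.67
Step 3: 1.35 mL + 9.6 mL = 10.95 mL total → factor 10.95/1.35 = 8.1111
Step 4: 0.55 mL + 450 μL = 1 mL total → factor 1/0.55 = 1.8182
Step 5: 200 μL + 2200 μL = 2400 μL total → factor 2400/200 = 12
Overall dilution factor = 8 × 106.67 × 8.1111 × 1.8182 × 12 = 1.5101 × 10^5
Final = 1.00 mM / 1.5101 × 10^5 = 6.622 × 10^-6 mM = 6.62 nM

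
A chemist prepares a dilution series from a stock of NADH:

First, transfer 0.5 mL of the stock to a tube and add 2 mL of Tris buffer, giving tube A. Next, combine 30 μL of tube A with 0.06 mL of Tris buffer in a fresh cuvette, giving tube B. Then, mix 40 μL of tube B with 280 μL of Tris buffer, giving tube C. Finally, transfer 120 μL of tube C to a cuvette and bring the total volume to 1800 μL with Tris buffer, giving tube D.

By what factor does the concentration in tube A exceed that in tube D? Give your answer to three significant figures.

360

Step 1: 0.5 mL + 2 mL = 2.5 mL total → factor 2.5/0.5 = 5
Step 2: 30 μL + 0.06 mL = 90 μL total → factor 90/30 = 3
Step 3: 40 μL + 280 μL = 320 μL total → factor 320/40 = 8
Step 4: 120 μL brought to 1800 μL → factor 1800/120 = 15
Dilution factor to tube A = 5; to tube D = 1800
[tube A]/[tube D] = (factor to tube D)/(factor to tube A) = 1800/5 = 360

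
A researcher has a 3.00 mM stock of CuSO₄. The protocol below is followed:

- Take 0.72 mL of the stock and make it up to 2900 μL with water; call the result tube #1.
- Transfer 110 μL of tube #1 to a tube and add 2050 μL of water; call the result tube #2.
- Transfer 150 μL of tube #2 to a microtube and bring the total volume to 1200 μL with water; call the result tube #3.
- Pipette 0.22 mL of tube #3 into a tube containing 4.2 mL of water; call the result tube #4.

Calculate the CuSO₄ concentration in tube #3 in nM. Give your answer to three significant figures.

Step 1: 0.72 mL brought to 2900 μL → factor 2.9/0.72 = 4.0278
Step 2: 110 μL + 2050 μL = 2160 μL total → factor 2160/110 = 19.636
Step 3: 150 μL brought to 1200 μL → factor 1200/150 = 8
Dilution factor through tube #3 = 4.0278 × 19.636 × 8 = 632.73
[tube #3] = 3.00 mM / 632.73 = 0.004741 mM = 4.74 × 10^3 nM

4.74 × 10^3 nM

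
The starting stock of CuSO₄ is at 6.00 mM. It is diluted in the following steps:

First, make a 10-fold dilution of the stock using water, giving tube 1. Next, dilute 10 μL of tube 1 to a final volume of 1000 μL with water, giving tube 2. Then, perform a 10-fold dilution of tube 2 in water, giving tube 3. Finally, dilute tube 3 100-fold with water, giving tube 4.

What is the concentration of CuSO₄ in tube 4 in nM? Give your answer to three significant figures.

6.00 nM

Step 1: 10-fold → factor 10
Step 2: 10 μL brought to 1000 μL → factor 1000/10 = 100
Step 3: 10-fold → factor 10
Step 4: 100-fold → factor 100
Overall dilution factor = 10 × 100 × 10 × 100 = 1 × 10^6
Final = 6.00 mM / 1 × 10^6 = 6.000 × 10^-6 mM = 6.00 nM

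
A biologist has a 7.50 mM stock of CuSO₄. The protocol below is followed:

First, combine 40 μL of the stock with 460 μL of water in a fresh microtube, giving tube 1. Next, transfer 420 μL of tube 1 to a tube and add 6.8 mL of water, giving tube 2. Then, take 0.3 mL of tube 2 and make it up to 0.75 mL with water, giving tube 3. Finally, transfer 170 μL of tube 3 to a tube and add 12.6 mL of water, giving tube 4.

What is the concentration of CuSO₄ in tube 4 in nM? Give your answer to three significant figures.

Step 1: 40 μL + 460 μL = 500 μL total → factor 500/40 = 12.5
Step 2: 420 μL + 6.8 mL = 7220 μL total → factor 7220/420 = 17.19
Step 3: 0.3 mL brought to 0.75 mL → factor 0.75/0.3 = 2.5
Step 4: 170 μL + 12.6 mL = 12770 μL total → factor 12770/170 = 75.118
Overall dilution factor = 12.5 × 17.19 × 2.5 × 75.118 = 40353
Final = 7.50 mM / 40353 = 0.0001859 mM = 186 nM

186 nM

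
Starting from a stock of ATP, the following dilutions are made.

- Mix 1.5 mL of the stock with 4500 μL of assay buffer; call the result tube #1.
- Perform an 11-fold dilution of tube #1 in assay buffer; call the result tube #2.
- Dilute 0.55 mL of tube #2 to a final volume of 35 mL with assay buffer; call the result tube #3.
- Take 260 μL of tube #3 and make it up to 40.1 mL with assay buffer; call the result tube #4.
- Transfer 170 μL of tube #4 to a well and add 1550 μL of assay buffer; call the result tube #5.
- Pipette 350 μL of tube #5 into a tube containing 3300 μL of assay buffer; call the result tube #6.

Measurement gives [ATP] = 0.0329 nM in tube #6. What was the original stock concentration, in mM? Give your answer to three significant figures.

1.50 mM

Step 1: 1.5 mL + 4500 μL = 6 mL total → factor 6/1.5 = 4
Step 2: 11-fold → factor 11
Step 3: 0.55 mL brought to 35 mL → factor 35/0.55 = 63.636
Step 4: 260 μL brought to 40.1 mL → factor 40100/260 = 154.23
Step 5: 170 μL + 1550 μL = 1720 μL total → factor 1720/170 = 10.118
Step 6: 350 μL + 3300 μL = 3650 μL total → factor 3650/350 = 10.429
Overall dilution factor = 4 × 11 × 63.636 × 154.23 × 10.118 × 10.429 = 4.5565 × 10^7
Stock = 0.0329 nM × 4.5565 × 10^7 = 1.499 × 10^6 nM = 1.50 mM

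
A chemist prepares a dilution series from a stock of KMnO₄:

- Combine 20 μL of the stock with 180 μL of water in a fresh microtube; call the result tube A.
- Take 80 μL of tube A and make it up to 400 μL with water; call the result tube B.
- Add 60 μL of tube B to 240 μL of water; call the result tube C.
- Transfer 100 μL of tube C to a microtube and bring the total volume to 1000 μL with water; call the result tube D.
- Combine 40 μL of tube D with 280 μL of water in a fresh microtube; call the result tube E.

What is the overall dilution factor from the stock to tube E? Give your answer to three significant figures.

Step 1: 20 μL + 180 μL = 200 μL total → factor 200/20 = 10
Step 2: 80 μL brought to 400 μL → factor 400/80 = 5
Step 3: 60 μL + 240 μL = 300 μL total → factor 300/60 = 5
Step 4: 100 μL brought to 1000 μL → factor 1000/100 = 10
Step 5: 40 μL + 280 μL = 320 μL total → factor 320/40 = 8
Overall dilution factor = 10 × 5 × 5 × 10 × 8 = 20000

2.00 × 10^4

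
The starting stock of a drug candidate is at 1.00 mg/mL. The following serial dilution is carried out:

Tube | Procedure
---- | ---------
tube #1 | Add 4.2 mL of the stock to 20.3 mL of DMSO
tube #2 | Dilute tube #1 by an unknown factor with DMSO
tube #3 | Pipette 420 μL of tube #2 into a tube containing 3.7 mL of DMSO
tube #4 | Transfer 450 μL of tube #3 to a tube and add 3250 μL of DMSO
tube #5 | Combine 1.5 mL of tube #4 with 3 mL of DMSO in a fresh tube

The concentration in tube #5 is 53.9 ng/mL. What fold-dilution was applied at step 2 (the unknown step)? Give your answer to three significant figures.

Step 1: 4.2 mL + 20.3 mL = 24.5 mL total → factor 24.5/4.2 = 5.8333
Step 2: unknown factor x
Step 3: 420 μL + 3.7 mL = 4120 μL total → factor 4120/420 = 9.8095
Step 4: 450 μL + 3250 μL = 3700 μL total → factor 3700/450 = 8.2222
Step 5: 1.5 mL + 3 mL = 4.5 mL total → factor 4.5/1.5 = 3
Product of known-step factors = 1411.5
Overall factor = 1.00 mg/mL / (53.9 ng/mL) = 18553
x = 18553 / 1411.5 = 13.1

13.1-fold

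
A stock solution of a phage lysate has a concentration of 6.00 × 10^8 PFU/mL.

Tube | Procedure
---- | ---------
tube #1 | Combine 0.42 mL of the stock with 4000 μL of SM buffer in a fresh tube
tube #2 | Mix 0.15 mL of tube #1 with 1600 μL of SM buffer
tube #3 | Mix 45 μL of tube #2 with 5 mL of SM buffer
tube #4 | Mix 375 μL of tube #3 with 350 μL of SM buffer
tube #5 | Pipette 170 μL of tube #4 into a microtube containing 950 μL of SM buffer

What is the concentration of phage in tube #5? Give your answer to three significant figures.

3.42 × 10^3 PFU/mL

Step 1: 0.42 mL + 4000 μL = 4.42 mL total → factor 4.42/0.42 = 10.524
Step 2: 0.15 mL + 1600 μL = 1.75 mL total → factor 1.75/0.15 = 11.667
Step 3: 45 μL + 5 mL = 5045 μL total → factor 5045/45 = 112.11
Step 4: 375 μL + 350 μL = 725 μL total → factor 725/375 = 1.9333
Step 5: 170 μL + 950 μL = 1120 μL total → factor 1120/170 = 6.5882
Overall dilution factor = 10.524 × 11.667 × 112.11 × 1.9333 × 6.5882 = 1.7533 × 10^5
Final = 6.00 × 10^8 PFU/mL / 1.7533 × 10^5 = 3.42 × 10^3 PFU/mL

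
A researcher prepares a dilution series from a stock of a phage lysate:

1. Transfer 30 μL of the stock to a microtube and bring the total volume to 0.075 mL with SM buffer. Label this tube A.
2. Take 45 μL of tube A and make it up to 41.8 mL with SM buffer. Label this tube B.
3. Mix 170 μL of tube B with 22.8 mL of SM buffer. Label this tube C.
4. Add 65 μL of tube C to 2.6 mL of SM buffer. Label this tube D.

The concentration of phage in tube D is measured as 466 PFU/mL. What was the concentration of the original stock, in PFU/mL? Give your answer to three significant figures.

Step 1: 30 μL brought to 0.075 mL → factor 75/30 = 2.5
Step 2: 45 μL brought to 41.8 mL → factor 41800/45 = 928.89
Step 3: 170 μL + 22.8 mL = 22970 μL total → factor 22970/170 = 135.12
Step 4: 65 μL + 2.6 mL = 2665 μL total → factor 2665/65 = 41
Overall dilution factor = 2.5 × 928.89 × 135.12 × 41 = 1.2865 × 10^7
Stock = 466 PFU/mL × 1.2865 × 10^7 = 5.99 × 10^9 PFU/mL

5.99 × 10^9 PFU/mL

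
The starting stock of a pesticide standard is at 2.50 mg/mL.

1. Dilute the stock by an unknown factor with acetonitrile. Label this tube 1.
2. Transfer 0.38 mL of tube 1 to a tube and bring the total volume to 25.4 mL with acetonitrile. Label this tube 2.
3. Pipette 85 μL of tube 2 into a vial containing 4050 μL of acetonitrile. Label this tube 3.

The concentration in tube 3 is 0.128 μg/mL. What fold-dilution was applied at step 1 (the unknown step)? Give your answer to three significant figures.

6.01-fold

Step 1: unknown factor x
Step 2: 0.38 mL brought to 25.4 mL → factor 25.4/0.38 = 66.842
Step 3: 85 μL + 4050 μL = 4135 μL total → factor 4135/85 = 48.647
Product of known-step factors = 3251.7
Overall factor = 2.50 mg/mL / (0.128 μg/mL) = 19531
x = 19531 / 3251.7 = 6.01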